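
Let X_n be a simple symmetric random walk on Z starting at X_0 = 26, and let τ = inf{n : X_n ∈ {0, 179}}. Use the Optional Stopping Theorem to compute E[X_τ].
E[X_τ] = 26

X_n is a martingale and τ is a bounded-mean stopping time (indeed τ is finite a.s. with bounded expectation since the walk is in a bounded region). By the OST, E[X_τ] = E[X_0] = 26. Equivalently: E[X_τ] = 179 · P(hit 179 first) + 0 · P(hit 0 first) = 179 · (26/179) = 26.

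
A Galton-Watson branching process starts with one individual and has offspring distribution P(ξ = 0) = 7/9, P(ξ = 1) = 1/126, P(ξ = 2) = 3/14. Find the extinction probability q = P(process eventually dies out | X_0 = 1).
q = 1

Mean offspring μ = 0·7/9 + 1·1/126 + 2·3/14 = 55/126 ≤ 1. For μ ≤ 1 with offspring not concentrated at 1, the Galton-Watson process goes extinct almost surely, so q = 1.
(Algebraic check: The pgf is f(s) = 7/9 + 1/126·s + 3/14·s². The extinction probability q is the smallest fixed point of f in [0, 1]. Setting s = f(s):
  3/14·s² + (1/126 − 1)·s + 7/9 = 0
  3/14·s² − (7/9 + 3/14)·s + 7/9 = 0
which factors as (s − 1)·(3/14·s − 7/9) = 0, giving roots s = 1 and s = (7/9)/(3/14) = 98/27. Since 98/27 ≥ 1, the smallest root in [0, 1] is s = 1.)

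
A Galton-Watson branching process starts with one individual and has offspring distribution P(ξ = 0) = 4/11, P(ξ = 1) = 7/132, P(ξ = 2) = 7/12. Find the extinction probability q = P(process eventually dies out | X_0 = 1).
q = 48/77

The pgf is f(s) = 4/11 + 7/132·s + 7/12·s². The extinction probability q is the smallest fixed point of f in [0, 1]. Setting s = f(s):
  7/12·s² + (7/132 − 1)·s + 4/11 = 0
  7/12·s² − (4/11 + 7/12)·s + 4/11 = 0
which factors as (s − 1)·(7/12·s − 4/11) = 0, giving roots s = 1 and s = (4/11)/(7/12) = 48/77.
Mean offspring μ = 7/132 + 2·7/12 = 161/132 > 1 (supercritical), so q < 1. The extinction probability is the smaller root: q = (4/11)/(7/12) = 48/77.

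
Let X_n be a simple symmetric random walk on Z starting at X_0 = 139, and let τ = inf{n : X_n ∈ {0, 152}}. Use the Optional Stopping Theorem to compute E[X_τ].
E[X_τ] = 139

X_n is a martingale and τ is a bounded-mean stopping time (indeed τ is finite a.s. with bounded expectation since the walk is in a bounded region). By the OST, E[X_τ] = E[X_0] = 139. Equivalently: E[X_τ] = 152 · P(hit 152 first) + 0 · P(hit 0 first) = 152 · (139/152) = 139.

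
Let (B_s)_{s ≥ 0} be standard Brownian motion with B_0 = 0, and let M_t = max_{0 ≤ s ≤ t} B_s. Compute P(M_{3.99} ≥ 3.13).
P(M_{3.99} ≥ 3.13) = 2·P(B_{3.99} ≥ 3.13) = 2(1 − Φ(3.13/√3.99)) ≈ 0.1171

By the reflection principle for Brownian motion, P(M_t ≥ a) = 2 · P(B_t ≥ a) for a ≥ 0. Since B_t ~ N(0, t), P(B_t ≥ 3.13) = 1 − Φ(3.13/√t) = 1 − Φ(3.13/√3.99) = 1 − Φ(1.5670). So
  P(M_{3.99} ≥ 3.13) = 2(1 − Φ(1.5670)) ≈ 0.1171.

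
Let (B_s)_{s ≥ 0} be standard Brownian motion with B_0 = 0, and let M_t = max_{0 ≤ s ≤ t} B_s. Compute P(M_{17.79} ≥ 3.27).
P(M_{17.79} ≥ 3.27) = 2·P(B_{17.79} ≥ 3.27) = 2(1 − Φ(3.27/√17.79)) ≈ 0.4382

By the reflection principle for Brownian motion, P(M_t ≥ a) = 2 · P(B_t ≥ a) for a ≥ 0. Since B_t ~ N(0, t), P(B_t ≥ 3.27) = 1 − Φ(3.27/√t) = 1 − Φ(3.27/√17.79) = 1 − Φ(0.7753). So
  P(M_{17.79} ≥ 3.27) = 2(1 − Φ(0.7753)) ≈ 0.4382.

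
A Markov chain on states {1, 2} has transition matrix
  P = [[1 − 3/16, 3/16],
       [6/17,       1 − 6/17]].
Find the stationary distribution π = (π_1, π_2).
π_1 = 32/49, π_2 = 17/49

Solve πP = π with π_1 + π_2 = 1. From πP = π: π_1 · (1 − 3/16) + π_2 · 6/17 = π_1 ⇒ π_2 · 6/17 = π_1 · 3/16 ⇒ π_2/π_1 = (3/16)/(6/17) = 17/32. Together with π_1 + π_2 = 1:
  π_1 = (6/17)/(3/16 + 6/17) = (6/17)/(147/272) = 32/49,
  π_2 = (3/16)/(3/16 + 6/17) = (3/16)/(147/272) = 17/49.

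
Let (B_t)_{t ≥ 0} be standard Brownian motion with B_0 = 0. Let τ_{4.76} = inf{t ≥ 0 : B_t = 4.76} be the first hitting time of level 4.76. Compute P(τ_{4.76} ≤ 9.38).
P(τ_{4.76} ≤ 9.38) = 2(1 − Φ(4.76/√9.38)) = 2(1 − Φ(1.5542)) ≈ 0.1201

By the reflection principle for standard BM, P(τ_b ≤ t) = 2 · P(B_t ≥ b). Since B_t ~ N(0, t), P(B_t ≥ 4.76) = 1 − Φ(4.76/√t) = 1 − Φ(4.76/√9.38) = 1 − Φ(1.5542) ≈ 0.06007. Doubling: P(τ_{4.76} ≤ 9.38) ≈ 2 · 0.06007 = 0.12014 ≈ 0.1201.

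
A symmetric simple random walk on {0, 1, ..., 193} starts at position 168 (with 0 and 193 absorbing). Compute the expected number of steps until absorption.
E[τ | X_0 = 168] = 4200

Let v_k = E[τ | X_0 = k]. Boundary: v_0 = v_193 = 0. Recurrence: v_k = 1 + (v_{k-1} + v_{k+1})/2 for 1 ≤ k ≤ 192. The particular solution to v_k − (v_{k-1} + v_{k+1})/2 = 1 is v_k = −k^2. Adding homogeneous solution A + B k and matching boundaries gives v_k = k (193 − k). Substituting k = 168: v_168 = 168 · 25 = 4200.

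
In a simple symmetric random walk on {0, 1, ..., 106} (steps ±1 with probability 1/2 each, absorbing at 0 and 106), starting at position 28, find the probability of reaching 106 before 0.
P(hit 106 before 0) = 28/106 = 14/53

Let u_k = P(hit 106 before 0 | start at k). Then u_0 = 0, u_106 = 1, and u_k = u_{k-1}/2 + u_{k+1}/2 for 1 ≤ k ≤ 105. This harmonic recurrence is solved by u_k = k/106, giving u_28 = 28/106 = 14/53.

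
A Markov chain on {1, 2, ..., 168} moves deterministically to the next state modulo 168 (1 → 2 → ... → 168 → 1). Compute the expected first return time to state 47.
E[T_47 | X_0 = 47] = 168

The chain cycles deterministically, so starting at state 47 it returns in exactly 168 steps. Equivalently, the stationary distribution is uniform π_j = 1/168 for every state j, so by Kac's formula E[T_47] = 1/π_47 = 168.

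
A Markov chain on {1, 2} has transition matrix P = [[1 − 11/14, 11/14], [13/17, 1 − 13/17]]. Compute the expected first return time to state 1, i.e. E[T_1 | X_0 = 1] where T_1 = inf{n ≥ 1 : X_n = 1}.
E[T_1 | X_0 = 1] = 1/π_1 = 369/182

For an irreducible recurrent Markov chain with stationary distribution π, E[T_i | X_0 = i] = 1/π_i (Kac's formula). Here π_1 = (13/17)/(11/14 + 13/17) = (13/17)/(369/238) = 182/369, so E[T_1 | X_0 = 1] = 1/π_1 = (11/14 + 13/17)/(13/17) = (369/238)/(13/17) = 369/182.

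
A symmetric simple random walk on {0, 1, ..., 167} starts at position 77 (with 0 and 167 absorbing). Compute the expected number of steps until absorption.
E[τ | X_0 = 77] = 6930

Let v_k = E[τ | X_0 = k]. Boundary: v_0 = v_167 = 0. Recurrence: v_k = 1 + (v_{k-1} + v_{k+1})/2 for 1 ≤ k ≤ 166. The particular solution to v_k − (v_{k-1} + v_{k+1})/2 = 1 is v_k = −k^2. Adding homogeneous solution A + B k and matching boundaries gives v_k = k (167 − k). Substituting k = 77: v_77 = 77 · 90 = 6930.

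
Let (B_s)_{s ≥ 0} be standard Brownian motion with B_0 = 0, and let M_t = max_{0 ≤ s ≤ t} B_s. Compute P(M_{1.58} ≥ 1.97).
P(M_{1.58} ≥ 1.97) = 2·P(B_{1.58} ≥ 1.97) = 2(1 − Φ(1.97/√1.58)) ≈ 0.1171

By the reflection principle for Brownian motion, P(M_t ≥ a) = 2 · P(B_t ≥ a) for a ≥ 0. Since B_t ~ N(0, t), P(B_t ≥ 1.97) = 1 − Φ(1.97/√t) = 1 − Φ(1.97/√1.58) = 1 − Φ(1.5672). So
  P(M_{1.58} ≥ 1.97) = 2(1 − Φ(1.5672)) ≈ 0.1171.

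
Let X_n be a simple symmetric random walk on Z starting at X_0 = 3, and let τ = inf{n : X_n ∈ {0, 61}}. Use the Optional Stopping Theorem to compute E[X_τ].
E[X_τ] = 3

X_n is a martingale and τ is a bounded-mean stopping time (indeed τ is finite a.s. with bounded expectation since the walk is in a bounded region). By the OST, E[X_τ] = E[X_0] = 3. Equivalently: E[X_τ] = 61 · P(hit 61 first) + 0 · P(hit 0 first) = 61 · (3/61) = 3.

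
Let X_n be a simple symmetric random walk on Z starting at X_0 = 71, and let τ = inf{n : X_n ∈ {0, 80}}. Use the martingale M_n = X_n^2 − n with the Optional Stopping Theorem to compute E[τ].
E[τ] = 639

M_n = X_n^2 − n is a martingale (since E[X_{n+1}^2 | F_n] = X_n^2 + 1). By OST (τ has finite mean in a bounded region), E[M_τ] = E[M_0] = X_0^2 − 0 = 71^2 = 5041. Also E[M_τ] = E[X_τ^2] − E[τ]. The walk exits at 0 or 80, with P(hit 80 first) = 71/80, so E[X_τ^2] = 80^2 · 71/80 + 0 = 5680. Thus E[τ] = E[X_τ^2] − E[M_τ] = 5680 − 5041 = 639 = 71(80 − 71) = 639.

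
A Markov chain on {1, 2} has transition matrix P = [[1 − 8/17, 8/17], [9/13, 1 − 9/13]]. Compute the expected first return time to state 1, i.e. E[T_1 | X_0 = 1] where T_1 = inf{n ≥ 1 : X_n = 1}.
E[T_1 | X_0 = 1] = 1/π_1 = 257/153

For an irreducible recurrent Markov chain with stationary distribution π, E[T_i | X_0 = i] = 1/π_i (Kac's formula). Here π_1 = (9/13)/(8/17 + 9/13) = (9/13)/(257/221) = 153/257, so E[T_1 | X_0 = 1] = 1/π_1 = (8/17 + 9/13)/(9/13) = (257/221)/(9/13) = 257/153.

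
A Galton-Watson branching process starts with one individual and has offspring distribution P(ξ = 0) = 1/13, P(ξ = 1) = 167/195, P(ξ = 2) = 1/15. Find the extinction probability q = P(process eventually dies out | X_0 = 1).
q = 1

Mean offspring μ = 0·1/13 + 1·167/195 + 2·1/15 = 193/195 ≤ 1. For μ ≤ 1 with offspring not concentrated at 1, the Galton-Watson process goes extinct almost surely, so q = 1.
(Algebraic check: The pgf is f(s) = 1/13 + 167/195·s + 1/15·s². The extinction probability q is the smallest fixed point of f in [0, 1]. Setting s = f(s):
  1/15·s² + (167/195 − 1)·s + 1/13 = 0
  1/15·s² − (1/13 + 1/15)·s + 1/13 = 0
which factors as (s − 1)·(1/15·s − 1/13) = 0, giving roots s = 1 and s = (1/13)/(1/15) = 15/13. Since 15/13 ≥ 1, the smallest root in [0, 1] is s = 1.)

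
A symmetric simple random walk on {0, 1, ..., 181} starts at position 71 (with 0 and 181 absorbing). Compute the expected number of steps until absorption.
E[τ | X_0 = 71] = 7810

Let v_k = E[τ | X_0 = k]. Boundary: v_0 = v_181 = 0. Recurrence: v_k = 1 + (v_{k-1} + v_{k+1})/2 for 1 ≤ k ≤ 180. The particular solution to v_k − (v_{k-1} + v_{k+1})/2 = 1 is v_k = −k^2. Adding homogeneous solution A + B k and matching boundaries gives v_k = k (181 − k). Substituting k = 71: v_71 = 71 · 110 = 7810.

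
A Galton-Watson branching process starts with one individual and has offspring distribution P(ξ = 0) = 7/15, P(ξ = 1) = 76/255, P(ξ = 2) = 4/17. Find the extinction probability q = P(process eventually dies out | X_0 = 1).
q = 1

Mean offspring μ = 0·7/15 + 1·76/255 + 2·4/17 = 196/255 ≤ 1. For μ ≤ 1 with offspring not concentrated at 1, the Galton-Watson process goes extinct almost surely, so q = 1.
(Algebraic check: The pgf is f(s) = 7/15 + 76/255·s + 4/17·s². The extinction probability q is the smallest fixed point of f in [0, 1]. Setting s = f(s):
  4/17·s² + (76/255 − 1)·s + 7/15 = 0
  4/17·s² − (7/15 + 4/17)·s + 7/15 = 0
which factors as (s − 1)·(4/17·s − 7/15) = 0, giving roots s = 1 and s = (7/15)/(4/17) = 119/60. Since 119/60 ≥ 1, the smallest root in [0, 1] is s = 1.)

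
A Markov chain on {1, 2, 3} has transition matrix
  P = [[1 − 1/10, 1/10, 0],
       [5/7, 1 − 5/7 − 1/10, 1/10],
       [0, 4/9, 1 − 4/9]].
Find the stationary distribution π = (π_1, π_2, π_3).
π = (2000/2343, 280/2343, 21/781)

This is a birth-death chain on three states, which satisfies detailed balance: π_1 · P_{12} = π_2 · P_{21} and π_2 · P_{23} = π_3 · P_{32}.
From π_1 · 1/10 = π_2 · 5/7: π_2/π_1 = (1/10)/(5/7) = 7/50.
From π_2 · 1/10 = π_3 · 4/9: π_3/π_2 = (1/10)/(4/9) = 9/40.
Take π_1 proportional to 1; then unnormalized π = (1, 7/50, 63/2000). Normalize by dividing by the sum 2343/2000:
  π = (2000/2343, 280/2343, 21/781).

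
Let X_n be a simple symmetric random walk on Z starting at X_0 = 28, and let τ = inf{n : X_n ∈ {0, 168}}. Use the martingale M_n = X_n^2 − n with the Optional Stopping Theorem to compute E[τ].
E[τ] = 3920

M_n = X_n^2 − n is a martingale (since E[X_{n+1}^2 | F_n] = X_n^2 + 1). By OST (τ has finite mean in a bounded region), E[M_τ] = E[M_0] = X_0^2 − 0 = 28^2 = 784. Also E[M_τ] = E[X_τ^2] − E[τ]. The walk exits at 0 or 168, with P(hit 168 first) = 28/168, so E[X_τ^2] = 168^2 · 28/168 + 0 = 4704. Thus E[τ] = E[X_τ^2] − E[M_τ] = 4704 − 784 = 3920 = 28(168 − 28) = 3920.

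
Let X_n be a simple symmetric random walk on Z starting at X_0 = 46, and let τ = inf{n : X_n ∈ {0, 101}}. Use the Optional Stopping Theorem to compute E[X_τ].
E[X_τ] = 46

X_n is a martingale and τ is a bounded-mean stopping time (indeed τ is finite a.s. with bounded expectation since the walk is in a bounded region). By the OST, E[X_τ] = E[X_0] = 46. Equivalently: E[X_τ] = 101 · P(hit 101 first) + 0 · P(hit 0 first) = 101 · (46/101) = 46.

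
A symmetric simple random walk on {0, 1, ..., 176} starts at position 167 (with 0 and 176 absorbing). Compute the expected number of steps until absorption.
E[τ | X_0 = 167] = 1503

Let v_k = E[τ | X_0 = k]. Boundary: v_0 = v_176 = 0. Recurrence: v_k = 1 + (v_{k-1} + v_{k+1})/2 for 1 ≤ k ≤ 175. The particular solution to v_k − (v_{k-1} + v_{k+1})/2 = 1 is v_k = −k^2. Adding homogeneous solution A + B k and matching boundaries gives v_k = k (176 − k). Substituting k = 167: v_167 = 167 · 9 = 1503.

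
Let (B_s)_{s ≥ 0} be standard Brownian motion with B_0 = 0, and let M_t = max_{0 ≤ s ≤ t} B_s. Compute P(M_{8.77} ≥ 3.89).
P(M_{8.77} ≥ 3.89) = 2·P(B_{8.77} ≥ 3.89) = 2(1 − Φ(3.89/√8.77)) ≈ 0.1890

By the reflection principle for Brownian motion, P(M_t ≥ a) = 2 · P(B_t ≥ a) for a ≥ 0. Since B_t ~ N(0, t), P(B_t ≥ 3.89) = 1 − Φ(3.89/√t) = 1 − Φ(3.89/√8.77) = 1 − Φ(1.3136). So
  P(M_{8.77} ≥ 3.89) = 2(1 − Φ(1.3136)) ≈ 0.1890.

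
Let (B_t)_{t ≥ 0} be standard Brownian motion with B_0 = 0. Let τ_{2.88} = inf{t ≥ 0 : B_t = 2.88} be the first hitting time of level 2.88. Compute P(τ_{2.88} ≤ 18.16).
P(τ_{2.88} ≤ 18.16) = 2(1 − Φ(2.88/√18.16)) = 2(1 − Φ(0.6758)) ≈ 0.4992

By the reflection principle for standard BM, P(τ_b ≤ t) = 2 · P(B_t ≥ b). Since B_t ~ N(0, t), P(B_t ≥ 2.88) = 1 − Φ(2.88/√t) = 1 − Φ(2.88/√18.16) = 1 − Φ(0.6758) ≈ 0.24958. Doubling: P(τ_{2.88} ≤ 18.16) ≈ 2 · 0.24958 = 0.49916 ≈ 0.4992.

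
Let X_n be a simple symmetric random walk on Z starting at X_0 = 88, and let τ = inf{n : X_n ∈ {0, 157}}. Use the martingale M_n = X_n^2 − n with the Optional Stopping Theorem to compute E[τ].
E[τ] = 6072

M_n = X_n^2 − n is a martingale (since E[X_{n+1}^2 | F_n] = X_n^2 + 1). By OST (τ has finite mean in a bounded region), E[M_τ] = E[M_0] = X_0^2 − 0 = 88^2 = 7744. Also E[M_τ] = E[X_τ^2] − E[τ]. The walk exits at 0 or 157, with P(hit 157 first) = 88/157, so E[X_τ^2] = 157^2 · 88/157 + 0 = 13816. Thus E[τ] = E[X_τ^2] − E[M_τ] = 13816 − 7744 = 6072 = 88(157 − 88) = 6072.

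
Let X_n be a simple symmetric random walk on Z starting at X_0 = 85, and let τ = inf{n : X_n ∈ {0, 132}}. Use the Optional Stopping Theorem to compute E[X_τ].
E[X_τ] = 85

X_n is a martingale and τ is a bounded-mean stopping time (indeed τ is finite a.s. with bounded expectation since the walk is in a bounded region). By the OST, E[X_τ] = E[X_0] = 85. Equivalently: E[X_τ] = 132 · P(hit 132 first) + 0 · P(hit 0 first) = 132 · (85/132) = 85.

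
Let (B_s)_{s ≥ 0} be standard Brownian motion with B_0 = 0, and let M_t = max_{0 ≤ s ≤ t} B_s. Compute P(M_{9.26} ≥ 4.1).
P(M_{9.26} ≥ 4.1) = 2·P(B_{9.26} ≥ 4.1) = 2(1 − Φ(4.1/√9.26)) ≈ 0.1779

By the reflection principle for Brownian motion, P(M_t ≥ a) = 2 · P(B_t ≥ a) for a ≥ 0. Since B_t ~ N(0, t), P(B_t ≥ 4.1) = 1 − Φ(4.1/√t) = 1 − Φ(4.1/√9.26) = 1 − Φ(1.3473). So
  P(M_{9.26} ≥ 4.1) = 2(1 − Φ(1.3473)) ≈ 0.1779.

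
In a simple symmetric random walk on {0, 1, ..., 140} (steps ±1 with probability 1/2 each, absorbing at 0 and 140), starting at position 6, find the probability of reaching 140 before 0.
P(hit 140 before 0) = 6/140 = 3/70

Let u_k = P(hit 140 before 0 | start at k). Then u_0 = 0, u_140 = 1, and u_k = u_{k-1}/2 + u_{k+1}/2 for 1 ≤ k ≤ 139. This harmonic recurrence is solved by u_k = k/140, giving u_6 = 6/140 = 3/70.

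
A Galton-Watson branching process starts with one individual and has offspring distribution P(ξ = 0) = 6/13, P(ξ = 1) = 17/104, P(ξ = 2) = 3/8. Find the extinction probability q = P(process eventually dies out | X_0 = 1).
q = 1

Mean offspring μ = 0·6/13 + 1·17/104 + 2·3/8 = 95/104 ≤ 1. For μ ≤ 1 with offspring not concentrated at 1, the Galton-Watson process goes extinct almost surely, so q = 1.
(Algebraic check: The pgf is f(s) = 6/13 + 17/104·s + 3/8·s². The extinction probability q is the smallest fixed point of f in [0, 1]. Setting s = f(s):
  3/8·s² + (17/104 − 1)·s + 6/13 = 0
  3/8·s² − (6/13 + 3/8)·s + 6/13 = 0
which factors as (s − 1)·(3/8·s − 6/13) = 0, giving roots s = 1 and s = (6/13)/(3/8) = 16/13. Since 16/13 ≥ 1, the smallest root in [0, 1] is s = 1.)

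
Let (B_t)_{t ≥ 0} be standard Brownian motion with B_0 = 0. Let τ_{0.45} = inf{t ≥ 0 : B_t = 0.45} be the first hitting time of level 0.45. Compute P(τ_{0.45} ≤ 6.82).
P(τ_{0.45} ≤ 6.82) = 2(1 − Φ(0.45/√6.82)) = 2(1 − Φ(0.1723)) ≈ 0.8632

By the reflection principle for standard BM, P(τ_b ≤ t) = 2 · P(B_t ≥ b). Since B_t ~ N(0, t), P(B_t ≥ 0.45) = 1 − Φ(0.45/√t) = 1 − Φ(0.45/√6.82) = 1 − Φ(0.1723) ≈ 0.43160. Doubling: P(τ_{0.45} ≤ 6.82) ≈ 2 · 0.43160 = 0.86320 ≈ 0.8632.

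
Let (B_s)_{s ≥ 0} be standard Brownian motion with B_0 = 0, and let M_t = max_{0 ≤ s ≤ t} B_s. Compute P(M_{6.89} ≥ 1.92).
P(M_{6.89} ≥ 1.92) = 2·P(B_{6.89} ≥ 1.92) = 2(1 − Φ(1.92/√6.89)) ≈ 0.4645

By the reflection principle for Brownian motion, P(M_t ≥ a) = 2 · P(B_t ≥ a) for a ≥ 0. Since B_t ~ N(0, t), P(B_t ≥ 1.92) = 1 − Φ(1.92/√t) = 1 − Φ(1.92/√6.89) = 1 − Φ(0.7315). So
  P(M_{6.89} ≥ 1.92) = 2(1 − Φ(0.7315)) ≈ 0.4645.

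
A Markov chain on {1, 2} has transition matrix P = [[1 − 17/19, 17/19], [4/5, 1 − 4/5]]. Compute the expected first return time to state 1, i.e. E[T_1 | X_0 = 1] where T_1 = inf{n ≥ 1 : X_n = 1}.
E[T_1 | X_0 = 1] = 1/π_1 = 161/76

For an irreducible recurrent Markov chain with stationary distribution π, E[T_i | X_0 = i] = 1/π_i (Kac's formula). Here π_1 = (4/5)/(17/19 + 4/5) = (4/5)/(161/95) = 76/161, so E[T_1 | X_0 = 1] = 1/π_1 = (17/19 + 4/5)/(4/5) = (161/95)/(4/5) = 161/76.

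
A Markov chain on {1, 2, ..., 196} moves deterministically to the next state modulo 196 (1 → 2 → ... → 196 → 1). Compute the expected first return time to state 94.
E[T_94 | X_0 = 94] = 196

The chain cycles deterministically, so starting at state 94 it returns in exactly 196 steps. Equivalently, the stationary distribution is uniform π_j = 1/196 for every state j, so by Kac's formula E[T_94] = 1/π_94 = 196.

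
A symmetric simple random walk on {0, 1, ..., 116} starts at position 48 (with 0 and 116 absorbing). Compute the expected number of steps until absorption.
E[τ | X_0 = 48] = 3264

Let v_k = E[τ | X_0 = k]. Boundary: v_0 = v_116 = 0. Recurrence: v_k = 1 + (v_{k-1} + v_{k+1})/2 for 1 ≤ k ≤ 115. The particular solution to v_k − (v_{k-1} + v_{k+1})/2 = 1 is v_k = −k^2. Adding homogeneous solution A + B k and matching boundaries gives v_k = k (116 − k). Substituting k = 48: v_48 = 48 · 68 = 3264.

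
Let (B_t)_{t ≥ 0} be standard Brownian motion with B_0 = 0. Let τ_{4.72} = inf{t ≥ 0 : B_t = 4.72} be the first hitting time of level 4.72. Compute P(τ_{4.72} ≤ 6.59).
P(τ_{4.72} ≤ 6.59) = 2(1 − Φ(4.72/√6.59)) = 2(1 − Φ(1.8387)) ≈ 0.0660

By the reflection principle for standard BM, P(τ_b ≤ t) = 2 · P(B_t ≥ b). Since B_t ~ N(0, t), P(B_t ≥ 4.72) = 1 − Φ(4.72/√t) = 1 − Φ(4.72/√6.59) = 1 − Φ(1.8387) ≈ 0.03298. Doubling: P(τ_{4.72} ≤ 6.59) ≈ 2 · 0.03298 = 0.06596 ≈ 0.0660.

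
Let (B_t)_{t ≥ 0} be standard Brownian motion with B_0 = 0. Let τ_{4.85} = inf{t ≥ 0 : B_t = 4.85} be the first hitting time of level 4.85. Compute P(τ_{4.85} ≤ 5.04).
P(τ_{4.85} ≤ 5.04) = 2(1 − Φ(4.85/√5.04)) = 2(1 − Φ(2.1604)) ≈ 0.0307

By the reflection principle for standard BM, P(τ_b ≤ t) = 2 · P(B_t ≥ b). Since B_t ~ N(0, t), P(B_t ≥ 4.85) = 1 − Φ(4.85/√t) = 1 − Φ(4.85/√5.04) = 1 − Φ(2.1604) ≈ 0.01537. Doubling: P(τ_{4.85} ≤ 5.04) ≈ 2 · 0.01537 = 0.03074 ≈ 0.0307.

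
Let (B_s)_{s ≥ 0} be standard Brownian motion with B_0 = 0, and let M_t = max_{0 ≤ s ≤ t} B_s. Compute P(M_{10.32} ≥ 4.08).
P(M_{10.32} ≥ 4.08) = 2·P(B_{10.32} ≥ 4.08) = 2(1 − Φ(4.08/√10.32)) ≈ 0.2041

By the reflection principle for Brownian motion, P(M_t ≥ a) = 2 · P(B_t ≥ a) for a ≥ 0. Since B_t ~ N(0, t), P(B_t ≥ 4.08) = 1 − Φ(4.08/√t) = 1 − Φ(4.08/√10.32) = 1 − Φ(1.2700). So
  P(M_{10.32} ≥ 4.08) = 2(1 − Φ(1.2700)) ≈ 0.2041.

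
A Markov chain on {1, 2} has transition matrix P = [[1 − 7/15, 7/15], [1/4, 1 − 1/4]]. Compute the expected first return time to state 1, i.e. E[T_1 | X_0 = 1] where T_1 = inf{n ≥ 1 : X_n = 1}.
E[T_1 | X_0 = 1] = 1/π_1 = 43/15

For an irreducible recurrent Markov chain with stationary distribution π, E[T_i | X_0 = i] = 1/π_i (Kac's formula). Here π_1 = (1/4)/(7/15 + 1/4) = (1/4)/(43/60) = 15/43, so E[T_1 | X_0 = 1] = 1/π_1 = (7/15 + 1/4)/(1/4) = (43/60)/(1/4) = 43/15.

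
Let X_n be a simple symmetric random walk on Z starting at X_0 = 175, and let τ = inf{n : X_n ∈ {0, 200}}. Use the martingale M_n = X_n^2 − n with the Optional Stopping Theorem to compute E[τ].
E[τ] = 4375

M_n = X_n^2 − n is a martingale (since E[X_{n+1}^2 | F_n] = X_n^2 + 1). By OST (τ has finite mean in a bounded region), E[M_τ] = E[M_0] = X_0^2 − 0 = 175^2 = 30625. Also E[M_τ] = E[X_τ^2] − E[τ]. The walk exits at 0 or 200, with P(hit 200 first) = 175/200, so E[X_τ^2] = 200^2 · 175/200 + 0 = 35000. Thus E[τ] = E[X_τ^2] − E[M_τ] = 35000 − 30625 = 4375 = 175(200 − 175) = 4375.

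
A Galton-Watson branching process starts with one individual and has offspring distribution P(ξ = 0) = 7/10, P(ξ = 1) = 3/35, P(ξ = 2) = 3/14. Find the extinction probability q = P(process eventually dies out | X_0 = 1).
q = 1

Mean offspring μ = 0·7/10 + 1·3/35 + 2·3/14 = 18/35 ≤ 1. For μ ≤ 1 with offspring not concentrated at 1, the Galton-Watson process goes extinct almost surely, so q = 1.
(Algebraic check: The pgf is f(s) = 7/10 + 3/35·s + 3/14·s². The extinction probability q is the smallest fixed point of f in [0, 1]. Setting s = f(s):
  3/14·s² + (3/35 − 1)·s + 7/10 = 0
  3/14·s² − (7/10 + 3/14)·s + 7/10 = 0
which factors as (s − 1)·(3/14·s − 7/10) = 0, giving roots s = 1 and s = (7/10)/(3/14) = 49/15. Since 49/15 ≥ 1, the smallest root in [0, 1] is s = 1.)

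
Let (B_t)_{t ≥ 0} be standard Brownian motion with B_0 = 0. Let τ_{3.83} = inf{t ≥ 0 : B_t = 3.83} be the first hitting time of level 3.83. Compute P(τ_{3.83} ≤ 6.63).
P(τ_{3.83} ≤ 6.63) = 2(1 − Φ(3.83/√6.63)) = 2(1 − Φ(1.4874)) ≈ 0.1369

By the reflection principle for standard BM, P(τ_b ≤ t) = 2 · P(B_t ≥ b). Since B_t ~ N(0, t), P(B_t ≥ 3.83) = 1 − Φ(3.83/√t) = 1 − Φ(3.83/√6.63) = 1 − Φ(1.4874) ≈ 0.06845. Doubling: P(τ_{3.83} ≤ 6.63) ≈ 2 · 0.06845 = 0.13690 ≈ 0.1369.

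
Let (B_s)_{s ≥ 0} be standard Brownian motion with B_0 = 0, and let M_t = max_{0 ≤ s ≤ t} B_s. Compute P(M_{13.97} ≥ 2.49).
P(M_{13.97} ≥ 2.49) = 2·P(B_{13.97} ≥ 2.49) = 2(1 − Φ(2.49/√13.97)) ≈ 0.5053

By the reflection principle for Brownian motion, P(M_t ≥ a) = 2 · P(B_t ≥ a) for a ≥ 0. Since B_t ~ N(0, t), P(B_t ≥ 2.49) = 1 − Φ(2.49/√t) = 1 − Φ(2.49/√13.97) = 1 − Φ(0.6662). So
  P(M_{13.97} ≥ 2.49) = 2(1 − Φ(0.6662)) ≈ 0.5053.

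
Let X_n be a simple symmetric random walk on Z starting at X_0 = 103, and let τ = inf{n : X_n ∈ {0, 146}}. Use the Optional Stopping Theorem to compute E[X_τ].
E[X_τ] = 103

X_n is a martingale and τ is a bounded-mean stopping time (indeed τ is finite a.s. with bounded expectation since the walk is in a bounded region). By the OST, E[X_τ] = E[X_0] = 103. Equivalently: E[X_τ] = 146 · P(hit 146 first) + 0 · P(hit 0 first) = 146 · (103/146) = 103.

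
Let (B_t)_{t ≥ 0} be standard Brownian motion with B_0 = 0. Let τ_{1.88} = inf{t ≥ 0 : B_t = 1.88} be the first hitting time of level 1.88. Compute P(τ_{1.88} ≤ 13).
P(τ_{1.88} ≤ 13) = 2(1 − Φ(1.88/√13)) = 2(1 − Φ(0.5214)) ≈ 0.6021

By the reflection principle for standard BM, P(τ_b ≤ t) = 2 · P(B_t ≥ b). Since B_t ~ N(0, t), P(B_t ≥ 1.88) = 1 − Φ(1.88/√t) = 1 − Φ(1.88/√13) = 1 − Φ(0.5214) ≈ 0.30104. Doubling: P(τ_{1.88} ≤ 13) ≈ 2 · 0.30104 = 0.60208 ≈ 0.6021.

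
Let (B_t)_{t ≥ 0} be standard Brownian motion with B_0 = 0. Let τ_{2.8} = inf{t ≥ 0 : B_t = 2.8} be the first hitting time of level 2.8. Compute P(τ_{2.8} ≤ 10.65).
P(τ_{2.8} ≤ 10.65) = 2(1 − Φ(2.8/√10.65)) = 2(1 − Φ(0.8580)) ≈ 0.3909

By the reflection principle for standard BM, P(τ_b ≤ t) = 2 · P(B_t ≥ b). Since B_t ~ N(0, t), P(B_t ≥ 2.8) = 1 − Φ(2.8/√t) = 1 − Φ(2.8/√10.65) = 1 − Φ(0.8580) ≈ 0.19545. Doubling: P(τ_{2.8} ≤ 10.65) ≈ 2 · 0.19545 = 0.39090 ≈ 0.3909.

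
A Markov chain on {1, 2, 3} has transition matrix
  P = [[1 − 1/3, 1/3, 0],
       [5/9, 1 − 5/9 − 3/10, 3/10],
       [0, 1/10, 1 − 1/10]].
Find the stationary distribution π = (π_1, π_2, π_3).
π = (5/17, 3/17, 9/17)

This is a birth-death chain on three states, which satisfies detailed balance: π_1 · P_{12} = π_2 · P_{21} and π_2 · P_{23} = π_3 · P_{32}.
From π_1 · 1/3 = π_2 · 5/9: π_2/π_1 = (1/3)/(5/9) = 3/5.
From π_2 · 3/10 = π_3 · 1/10: π_3/π_2 = (3/10)/(1/10) = 3.
Take π_1 proportional to 1; then unnormalized π = (1, 3/5, 9/5). Normalize by dividing by the sum 17/5:
  π = (5/17, 3/17, 9/17).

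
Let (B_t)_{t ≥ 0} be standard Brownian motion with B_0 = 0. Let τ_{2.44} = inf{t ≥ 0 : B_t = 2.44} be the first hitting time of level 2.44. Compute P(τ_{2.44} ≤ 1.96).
P(τ_{2.44} ≤ 1.96) = 2(1 − Φ(2.44/√1.96)) = 2(1 − Φ(1.7429)) ≈ 0.0814

By the reflection principle for standard BM, P(τ_b ≤ t) = 2 · P(B_t ≥ b). Since B_t ~ N(0, t), P(B_t ≥ 2.44) = 1 − Φ(2.44/√t) = 1 − Φ(2.44/√1.96) = 1 − Φ(1.7429) ≈ 0.04068. Doubling: P(τ_{2.44} ≤ 1.96) ≈ 2 · 0.04068 = 0.08136 ≈ 0.0814.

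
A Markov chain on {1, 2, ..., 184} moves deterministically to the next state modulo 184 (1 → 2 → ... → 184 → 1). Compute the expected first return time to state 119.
E[T_119 | X_0 = 119] = 184

The chain cycles deterministically, so starting at state 119 it returns in exactly 184 steps. Equivalently, the stationary distribution is uniform π_j = 1/184 for every state j, so by Kac's formula E[T_119] = 1/π_119 = 184.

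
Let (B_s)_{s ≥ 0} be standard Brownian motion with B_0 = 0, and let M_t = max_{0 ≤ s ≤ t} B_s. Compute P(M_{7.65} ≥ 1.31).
P(M_{7.65} ≥ 1.31) = 2·P(B_{7.65} ≥ 1.31) = 2(1 − Φ(1.31/√7.65)) ≈ 0.6358

By the reflection principle for Brownian motion, P(M_t ≥ a) = 2 · P(B_t ≥ a) for a ≥ 0. Since B_t ~ N(0, t), P(B_t ≥ 1.31) = 1 − Φ(1.31/√t) = 1 − Φ(1.31/√7.65) = 1 − Φ(0.4736). So
  P(M_{7.65} ≥ 1.31) = 2(1 − Φ(0.4736)) ≈ 0.6358.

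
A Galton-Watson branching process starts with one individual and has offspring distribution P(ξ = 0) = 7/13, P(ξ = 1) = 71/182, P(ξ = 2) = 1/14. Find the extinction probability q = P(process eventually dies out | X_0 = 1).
q = 1

Mean offspring μ = 0·7/13 + 1·71/182 + 2·1/14 = 97/182 ≤ 1. For μ ≤ 1 with offspring not concentrated at 1, the Galton-Watson process goes extinct almost surely, so q = 1.
(Algebraic check: The pgf is f(s) = 7/13 + 71/182·s + 1/14·s². The extinction probability q is the smallest fixed point of f in [0, 1]. Setting s = f(s):
  1/14·s² + (71/182 − 1)·s + 7/13 = 0
  1/14·s² − (7/13 + 1/14)·s + 7/13 = 0
which factors as (s − 1)·(1/14·s − 7/13) = 0, giving roots s = 1 and s = (7/13)/(1/14) = 98/13. Since 98/13 ≥ 1, the smallest root in [0, 1] is s = 1.)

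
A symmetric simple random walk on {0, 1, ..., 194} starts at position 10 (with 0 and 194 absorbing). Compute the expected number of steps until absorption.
E[τ | X_0 = 10] = 1840

Let v_k = E[τ | X_0 = k]. Boundary: v_0 = v_194 = 0. Recurrence: v_k = 1 + (v_{k-1} + v_{k+1})/2 for 1 ≤ k ≤ 193. The particular solution to v_k − (v_{k-1} + v_{k+1})/2 = 1 is v_k = −k^2. Adding homogeneous solution A + B k and matching boundaries gives v_k = k (194 − k). Substituting k = 10: v_10 = 10 · 184 = 1840.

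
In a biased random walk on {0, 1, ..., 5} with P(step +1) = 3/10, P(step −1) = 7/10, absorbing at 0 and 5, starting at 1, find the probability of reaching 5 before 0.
P(hit 5 before 0) = (1 − (7/3)^1) / (1 − (7/3)^5) = 81/4141

Let u_k denote P(reach 5 before 0 | start at k). Boundary: u_0 = 0, u_5 = 1. Recurrence: u_k = 3/10·u_{k+1} + 7/10·u_{k-1} for 1 ≤ k ≤ 4. Try u_k = A + B·r^k with r = q/p = (7/10)/(3/10) = 7/3. Substitution satisfies the recurrence; boundary conditions give:
  u_k = (1 − r^k) / (1 − r^N) = (1 − (7/3)^1) / (1 − (7/3)^5) = 81/4141.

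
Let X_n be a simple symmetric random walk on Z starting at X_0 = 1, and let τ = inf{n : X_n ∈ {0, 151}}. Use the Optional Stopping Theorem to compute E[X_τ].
E[X_τ] = 1

X_n is a martingale and τ is a bounded-mean stopping time (indeed τ is finite a.s. with bounded expectation since the walk is in a bounded region). By the OST, E[X_τ] = E[X_0] = 1. Equivalently: E[X_τ] = 151 · P(hit 151 first) + 0 · P(hit 0 first) = 151 · (1/151) = 1.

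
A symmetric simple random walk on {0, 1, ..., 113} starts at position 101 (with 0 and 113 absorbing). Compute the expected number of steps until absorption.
E[τ | X_0 = 101] = 1212

Let v_k = E[τ | X_0 = k]. Boundary: v_0 = v_113 = 0. Recurrence: v_k = 1 + (v_{k-1} + v_{k+1})/2 for 1 ≤ k ≤ 112. The particular solution to v_k − (v_{k-1} + v_{k+1})/2 = 1 is v_k = −k^2. Adding homogeneous solution A + B k and matching boundaries gives v_k = k (113 − k). Substituting k = 101: v_101 = 101 · 12 = 1212.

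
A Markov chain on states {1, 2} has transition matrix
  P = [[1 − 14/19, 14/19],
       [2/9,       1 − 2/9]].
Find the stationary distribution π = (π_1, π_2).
π_1 = 19/82, π_2 = 63/82

Solve πP = π with π_1 + π_2 = 1. From πP = π: π_1 · (1 − 14/19) + π_2 · 2/9 = π_1 ⇒ π_2 · 2/9 = π_1 · 14/19 ⇒ π_2/π_1 = (14/19)/(2/9) = 63/19. Together with π_1 + π_2 = 1:
  π_1 = (2/9)/(14/19 + 2/9) = (2/9)/(164/171) = 19/82,
  π_2 = (14/19)/(14/19 + 2/9) = (14/19)/(164/171) = 63/82.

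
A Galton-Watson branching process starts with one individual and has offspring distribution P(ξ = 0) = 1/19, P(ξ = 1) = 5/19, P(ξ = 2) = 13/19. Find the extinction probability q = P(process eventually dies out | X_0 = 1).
q = 1/13

The pgf is f(s) = 1/19 + 5/19·s + 13/19·s². The extinction probability q is the smallest fixed point of f in [0, 1]. Setting s = f(s):
  13/19·s² + (5/19 − 1)·s + 1/19 = 0
  13/19·s² − (1/19 + 13/19)·s + 1/19 = 0
which factors as (s − 1)·(13/19·s − 1/19) = 0, giving roots s = 1 and s = (1/19)/(13/19) = 1/13.
Mean offspring μ = 5/19 + 2·13/19 = 31/19 > 1 (supercritical), so q < 1. The extinction probability is the smaller root: q = (1/19)/(13/19) = 1/13.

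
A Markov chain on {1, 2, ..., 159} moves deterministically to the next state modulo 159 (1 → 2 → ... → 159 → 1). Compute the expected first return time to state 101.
E[T_101 | X_0 = 101] = 159

The chain cycles deterministically, so starting at state 101 it returns in exactly 159 steps. Equivalently, the stationary distribution is uniform π_j = 1/159 for every state j, so by Kac's formula E[T_101] = 1/π_101 = 159.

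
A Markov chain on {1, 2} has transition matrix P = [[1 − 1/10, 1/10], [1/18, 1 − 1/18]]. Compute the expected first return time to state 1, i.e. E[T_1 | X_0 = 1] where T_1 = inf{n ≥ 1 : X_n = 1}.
E[T_1 | X_0 = 1] = 1/π_1 = 14/5

For an irreducible recurrent Markov chain with stationary distribution π, E[T_i | X_0 = i] = 1/π_i (Kac's formula). Here π_1 = (1/18)/(1/10 + 1/18) = (1/18)/(7/45) = 5/14, so E[T_1 | X_0 = 1] = 1/π_1 = (1/10 + 1/18)/(1/18) = (7/45)/(1/18) = 14/5.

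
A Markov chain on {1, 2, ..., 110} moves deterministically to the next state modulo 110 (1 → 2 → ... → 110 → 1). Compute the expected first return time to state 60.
E[T_60 | X_0 = 60] = 110

The chain cycles deterministically, so starting at state 60 it returns in exactly 110 steps. Equivalently, the stationary distribution is uniform π_j = 1/110 for every state j, so by Kac's formula E[T_60] = 1/π_60 = 110.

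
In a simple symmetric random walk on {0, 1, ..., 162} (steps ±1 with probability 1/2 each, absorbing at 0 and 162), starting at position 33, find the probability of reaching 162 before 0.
P(hit 162 before 0) = 33/162 = 11/54

Let u_k = P(hit 162 before 0 | start at k). Then u_0 = 0, u_162 = 1, and u_k = u_{k-1}/2 + u_{k+1}/2 for 1 ≤ k ≤ 161. This harmonic recurrence is solved by u_k = k/162, giving u_33 = 33/162 = 11/54.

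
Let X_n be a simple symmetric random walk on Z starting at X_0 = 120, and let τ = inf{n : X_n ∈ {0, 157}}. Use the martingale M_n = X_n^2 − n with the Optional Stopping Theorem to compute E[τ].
E[τ] = 4440

M_n = X_n^2 − n is a martingale (since E[X_{n+1}^2 | F_n] = X_n^2 + 1). By OST (τ has finite mean in a bounded region), E[M_τ] = E[M_0] = X_0^2 − 0 = 120^2 = 14400. Also E[M_τ] = E[X_τ^2] − E[τ]. The walk exits at 0 or 157, with P(hit 157 first) = 120/157, so E[X_τ^2] = 157^2 · 120/157 + 0 = 18840. Thus E[τ] = E[X_τ^2] − E[M_τ] = 18840 − 14400 = 4440 = 120(157 − 120) = 4440.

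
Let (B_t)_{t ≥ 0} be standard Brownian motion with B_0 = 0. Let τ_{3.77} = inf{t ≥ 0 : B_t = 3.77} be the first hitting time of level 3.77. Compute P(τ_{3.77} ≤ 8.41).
P(τ_{3.77} ≤ 8.41) = 2(1 − Φ(3.77/√8.41)) = 2(1 − Φ(1.3000)) ≈ 0.1936

By the reflection principle for standard BM, P(τ_b ≤ t) = 2 · P(B_t ≥ b). Since B_t ~ N(0, t), P(B_t ≥ 3.77) = 1 − Φ(3.77/√t) = 1 − Φ(3.77/√8.41) = 1 − Φ(1.3000) ≈ 0.09680. Doubling: P(τ_{3.77} ≤ 8.41) ≈ 2 · 0.09680 = 0.19360 ≈ 0.1936.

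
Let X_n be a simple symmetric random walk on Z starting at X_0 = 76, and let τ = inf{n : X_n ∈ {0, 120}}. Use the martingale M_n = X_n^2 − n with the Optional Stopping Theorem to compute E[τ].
E[τ] = 3344

M_n = X_n^2 − n is a martingale (since E[X_{n+1}^2 | F_n] = X_n^2 + 1). By OST (τ has finite mean in a bounded region), E[M_τ] = E[M_0] = X_0^2 − 0 = 76^2 = 5776. Also E[M_τ] = E[X_τ^2] − E[τ]. The walk exits at 0 or 120, with P(hit 120 first) = 76/120, so E[X_τ^2] = 120^2 · 76/120 + 0 = 9120. Thus E[τ] = E[X_τ^2] − E[M_τ] = 9120 − 5776 = 3344 = 76(120 − 76) = 3344.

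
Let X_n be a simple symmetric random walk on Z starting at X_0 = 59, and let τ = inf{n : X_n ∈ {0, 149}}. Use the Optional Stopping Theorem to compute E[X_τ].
E[X_τ] = 59

X_n is a martingale and τ is a bounded-mean stopping time (indeed τ is finite a.s. with bounded expectation since the walk is in a bounded region). By the OST, E[X_τ] = E[X_0] = 59. Equivalently: E[X_τ] = 149 · P(hit 149 first) + 0 · P(hit 0 first) = 149 · (59/149) = 59.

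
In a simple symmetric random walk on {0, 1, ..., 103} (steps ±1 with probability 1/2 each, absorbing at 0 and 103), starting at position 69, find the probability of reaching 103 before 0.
P(hit 103 before 0) = 69/103

Let u_k = P(hit 103 before 0 | start at k). Then u_0 = 0, u_103 = 1, and u_k = u_{k-1}/2 + u_{k+1}/2 for 1 ≤ k ≤ 102. This harmonic recurrence is solved by u_k = k/103, giving u_69 = 69/103.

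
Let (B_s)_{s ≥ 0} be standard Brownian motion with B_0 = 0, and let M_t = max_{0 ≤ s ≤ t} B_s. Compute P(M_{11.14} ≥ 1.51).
P(M_{11.14} ≥ 1.51) = 2·P(B_{11.14} ≥ 1.51) = 2(1 − Φ(1.51/√11.14)) ≈ 0.6510

By the reflection principle for Brownian motion, P(M_t ≥ a) = 2 · P(B_t ≥ a) for a ≥ 0. Since B_t ~ N(0, t), P(B_t ≥ 1.51) = 1 − Φ(1.51/√t) = 1 − Φ(1.51/√11.14) = 1 − Φ(0.4524). So
  P(M_{11.14} ≥ 1.51) = 2(1 − Φ(0.4524)) ≈ 0.6510.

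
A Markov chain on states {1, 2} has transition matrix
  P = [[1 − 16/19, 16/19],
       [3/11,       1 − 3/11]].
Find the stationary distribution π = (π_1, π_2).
π_1 = 57/233, π_2 = 176/233

Solve πP = π with π_1 + π_2 = 1. From πP = π: π_1 · (1 − 16/19) + π_2 · 3/11 = π_1 ⇒ π_2 · 3/11 = π_1 · 16/19 ⇒ π_2/π_1 = (16/19)/(3/11) = 176/57. Together with π_1 + π_2 = 1:
  π_1 = (3/11)/(16/19 + 3/11) = (3/11)/(233/209) = 57/233,
  π_2 = (16/19)/(16/19 + 3/11) = (16/19)/(233/209) = 176/233.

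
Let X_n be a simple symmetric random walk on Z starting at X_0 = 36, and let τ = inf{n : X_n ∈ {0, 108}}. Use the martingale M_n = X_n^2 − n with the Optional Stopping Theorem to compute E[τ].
E[τ] = 2592

M_n = X_n^2 − n is a martingale (since E[X_{n+1}^2 | F_n] = X_n^2 + 1). By OST (τ has finite mean in a bounded region), E[M_τ] = E[M_0] = X_0^2 − 0 = 36^2 = 1296. Also E[M_τ] = E[X_τ^2] − E[τ]. The walk exits at 0 or 108, with P(hit 108 first) = 36/108, so E[X_τ^2] = 108^2 · 36/108 + 0 = 3888. Thus E[τ] = E[X_τ^2] − E[M_τ] = 3888 − 1296 = 2592 = 36(108 − 36) = 2592.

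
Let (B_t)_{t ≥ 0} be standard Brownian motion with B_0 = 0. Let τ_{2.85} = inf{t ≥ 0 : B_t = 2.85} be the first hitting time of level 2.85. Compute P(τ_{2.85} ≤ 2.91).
P(τ_{2.85} ≤ 2.91) = 2(1 − Φ(2.85/√2.91)) = 2(1 − Φ(1.6707)) ≈ 0.0948

By the reflection principle for standard BM, P(τ_b ≤ t) = 2 · P(B_t ≥ b). Since B_t ~ N(0, t), P(B_t ≥ 2.85) = 1 − Φ(2.85/√t) = 1 − Φ(2.85/√2.91) = 1 − Φ(1.6707) ≈ 0.04739. Doubling: P(τ_{2.85} ≤ 2.91) ≈ 2 · 0.04739 = 0.09478 ≈ 0.0948.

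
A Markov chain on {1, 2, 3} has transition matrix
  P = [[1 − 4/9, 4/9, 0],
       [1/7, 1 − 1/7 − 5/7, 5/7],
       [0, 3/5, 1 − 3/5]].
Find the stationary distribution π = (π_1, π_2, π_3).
π = (27/211, 84/211, 100/211)

This is a birth-death chain on three states, which satisfies detailed balance: π_1 · P_{12} = π_2 · P_{21} and π_2 · P_{23} = π_3 · P_{32}.
From π_1 · 4/9 = π_2 · 1/7: π_2/π_1 = (4/9)/(1/7) = 28/9.
From π_2 · 5/7 = π_3 · 3/5: π_3/π_2 = (5/7)/(3/5) = 25/21.
Take π_1 proportional to 1; then unnormalized π = (1, 28/9, 100/27). Normalize by dividing by the sum 211/27:
  π = (27/211, 84/211, 100/211).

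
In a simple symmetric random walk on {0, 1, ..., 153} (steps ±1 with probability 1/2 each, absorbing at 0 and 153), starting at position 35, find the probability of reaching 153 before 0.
P(hit 153 before 0) = 35/153

Let u_k = P(hit 153 before 0 | start at k). Then u_0 = 0, u_153 = 1, and u_k = u_{k-1}/2 + u_{k+1}/2 for 1 ≤ k ≤ 152. This harmonic recurrence is solved by u_k = k/153, giving u_35 = 35/153.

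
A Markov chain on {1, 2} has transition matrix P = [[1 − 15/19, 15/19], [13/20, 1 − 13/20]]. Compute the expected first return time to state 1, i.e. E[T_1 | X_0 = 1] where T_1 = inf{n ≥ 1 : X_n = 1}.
E[T_1 | X_0 = 1] = 1/π_1 = 547/247

For an irreducible recurrent Markov chain with stationary distribution π, E[T_i | X_0 = i] = 1/π_i (Kac's formula). Here π_1 = (13/20)/(15/19 + 13/20) = (13/20)/(547/380) = 247/547, so E[T_1 | X_0 = 1] = 1/π_1 = (15/19 + 13/20)/(13/20) = (547/380)/(13/20) = 547/247.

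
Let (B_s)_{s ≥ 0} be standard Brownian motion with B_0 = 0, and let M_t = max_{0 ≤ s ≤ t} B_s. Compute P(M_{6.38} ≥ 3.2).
P(M_{6.38} ≥ 3.2) = 2·P(B_{6.38} ≥ 3.2) = 2(1 − Φ(3.2/√6.38)) ≈ 0.2052

By the reflection principle for Brownian motion, P(M_t ≥ a) = 2 · P(B_t ≥ a) for a ≥ 0. Since B_t ~ N(0, t), P(B_t ≥ 3.2) = 1 − Φ(3.2/√t) = 1 − Φ(3.2/√6.38) = 1 − Φ(1.2669). So
  P(M_{6.38} ≥ 3.2) = 2(1 − Φ(1.2669)) ≈ 0.2052.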